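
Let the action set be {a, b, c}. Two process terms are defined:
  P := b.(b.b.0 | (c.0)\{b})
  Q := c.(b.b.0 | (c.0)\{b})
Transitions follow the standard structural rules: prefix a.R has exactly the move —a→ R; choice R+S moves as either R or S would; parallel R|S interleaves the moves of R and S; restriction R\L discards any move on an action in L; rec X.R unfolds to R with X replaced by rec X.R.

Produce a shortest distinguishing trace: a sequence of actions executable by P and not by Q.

LTS(P): 7 reachable states
  s0 = b.(b.b.0 | (c.0)\{b}) has moves —b→ s1
  s1 = b.b.0 | (c.0)\{b} has moves —b→ s2, —c→ s3
  s2 = b.0 | (c.0)\{b} has moves —b→ s4, —c→ s5
  s3 = b.b.0 | 0\{b} has moves —b→ s5
  s4 = 0 | (c.0)\{b} has moves —c→ s6
  s5 = b.0 | 0\{b} has moves —b→ s6
  s6 = 0 | 0\{b} has moves ∅
LTS(Q): 7 reachable states
  t0 = c.(b.b.0 | (c.0)\{b}) has moves —c→ t1
  t1 = b.b.0 | (c.0)\{b} has moves —b→ t2, —c→ t3
  t2 = b.0 | (c.0)\{b} has moves —b→ t4, —c→ t5
  t3 = b.b.0 | 0\{b} has moves —b→ t5
  t4 = 0 | (c.0)\{b} has moves —c→ t6
  t5 = b.0 | 0\{b} has moves —b→ t6
  t6 = 0 | 0\{b} has moves ∅
Trace ⟨b⟩ through P, begin at {s0}:
  after b @ step 1: {s1}
  — P admits the full trace.
Trace ⟨b⟩ through Q, begin at {t0}:
  after b @ step 1: no successor for Q

b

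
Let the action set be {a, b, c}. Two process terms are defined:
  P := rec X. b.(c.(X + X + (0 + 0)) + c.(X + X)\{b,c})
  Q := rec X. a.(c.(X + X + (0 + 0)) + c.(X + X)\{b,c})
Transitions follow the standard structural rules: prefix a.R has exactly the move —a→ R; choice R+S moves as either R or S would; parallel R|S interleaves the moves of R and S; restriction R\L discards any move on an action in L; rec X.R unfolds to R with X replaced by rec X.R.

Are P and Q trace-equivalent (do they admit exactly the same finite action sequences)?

Reachable graph of P (4 states):
  s0 = rec X. b.(c.(X + X + (0 + 0)) + c.(X + X)\{b,c}) :: ··b··> s1
  s1 = c.((rec X. b.(c.(X + X + (0 + 0)) + c.(X + X)\{b,c})) + (rec X. b.(c.(X + X + (0 + 0)) + c.(X + X)\{b,c})) + (0 + 0)) + c.((rec X. b.(c.(X + X + (0 + 0)) + c.(X + X)\{b,c})) + (rec X. b.(c.(X + X + (0 + 0)) + c.(X + X)\{b,c})))\{b,c} :: ··c··> s2, ··c··> s3
  s2 = ((rec X. b.(c.(X + X + (0 + 0)) + c.(X + X)\{b,c})) + (rec X. b.(c.(X + X + (0 + 0)) + c.(X + X)\{b,c})))\{b,c} :: stopped
  s3 = (rec X. b.(c.(X + X + (0 + 0)) + c.(X + X)\{b,c})) + (rec X. b.(c.(X + X + (0 + 0)) + c.(X + X)\{b,c})) + (0 + 0) :: ··b··> s1
Reachable graph of Q (5 states):
  t0 = rec X. a.(c.(X + X + (0 + 0)) + c.(X + X)\{b,c}) :: ··a··> t1
  t1 = c.((rec X. a.(c.(X + X + (0 + 0)) + c.(X + X)\{b,c})) + (rec X. a.(c.(X + X + (0 + 0)) + c.(X + X)\{b,c})) + (0 + 0)) + c.((rec X. a.(c.(X + X + (0 + 0)) + c.(X + X)\{b,c})) + (rec X. a.(c.(X + X + (0 + 0)) + c.(X + X)\{b,c})))\{b,c} :: ··c··> t2, ··c··> t3
  t2 = ((rec X. a.(c.(X + X + (0 + 0)) + c.(X + X)\{b,c})) + (rec X. a.(c.(X + X + (0 + 0)) + c.(X + X)\{b,c})))\{b,c} :: ··a··> t4
  t3 = (rec X. a.(c.(X + X + (0 + 0)) + c.(X + X)\{b,c})) + (rec X. a.(c.(X + X + (0 + 0)) + c.(X + X)\{b,c})) + (0 + 0) :: ··a··> t1
  t4 = (c.((rec X. a.(c.(X + X + (0 + 0)) + c.(X + X)\{b,c})) + (rec X. a.(c.(X + X + (0 + 0)) + c.(X + X)\{b,c})) + (0 + 0)) + c.((rec X. a.(c.(X + X + (0 + 0)) + c.(X + X)\{b,c})) + (rec X. a.(c.(X + X + (0 + 0)) + c.(X + X)\{b,c})))\{b,c})\{b,c} :: stopped
Trace ⟨b⟩ through P, begin at {s0}:
  [1] b ⇒ {s1}
  ✓ P
Trace ⟨b⟩ through Q, begin at {t0}:
  [1] b ⇒ ∅  — Q cannot continue

traces(P) ≠ traces(Q) — witness ⟨b⟩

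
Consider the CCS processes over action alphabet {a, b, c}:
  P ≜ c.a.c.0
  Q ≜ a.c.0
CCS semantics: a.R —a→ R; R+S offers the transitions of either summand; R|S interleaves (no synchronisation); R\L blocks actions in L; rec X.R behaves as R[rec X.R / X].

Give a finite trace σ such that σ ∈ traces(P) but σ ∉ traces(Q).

P's transition system — 4 states:
  s0 = c.a.c.0 has moves —c→ s1
  s1 = a.c.0 has moves —a→ s2
  s2 = c.0 has moves —c→ s3
  s3 = 0 has moves (no moves)
Q's transition system — 3 states:
  t0 = a.c.0 has moves —a→ t1
  t1 = c.0 has moves —c→ t2
  t2 = 0 has moves (no moves)
Executing c from P (initial set {s0}):
  step 1 (c): {s1}
  ✓ P
Executing c from Q (initial set {t0}):
  step 1 (c): no successor for Q

c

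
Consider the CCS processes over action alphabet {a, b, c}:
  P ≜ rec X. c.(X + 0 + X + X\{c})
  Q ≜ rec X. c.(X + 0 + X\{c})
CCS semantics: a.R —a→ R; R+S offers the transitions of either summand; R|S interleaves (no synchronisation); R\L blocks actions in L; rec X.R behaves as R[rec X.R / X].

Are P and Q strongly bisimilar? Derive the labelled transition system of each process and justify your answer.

P ~ Q

Reachable graph of P (2 states):
  p0 = rec X. c.(X + 0 + X + X\{c}) → =c=> p1
  p1 = (rec X. c.(X + 0 + X + X\{c})) + 0 + (rec X. c.(X + 0 + X + X\{c})) + (rec X. c.(X + 0 + X + X\{c}))\{c} → =c=> p1
Reachable graph of Q (2 states):
  q0 = rec X. c.(X + 0 + X\{c}) → =c=> q1
  q1 = (rec X. c.(X + 0 + X\{c})) + 0 + (rec X. c.(X + 0 + X\{c}))\{c} → =c=> q1
Partition-refinement fixed point:
  B0 = {p0, p1, q0, q1}
p0 ∈ B0, q0 ∈ B0 → same block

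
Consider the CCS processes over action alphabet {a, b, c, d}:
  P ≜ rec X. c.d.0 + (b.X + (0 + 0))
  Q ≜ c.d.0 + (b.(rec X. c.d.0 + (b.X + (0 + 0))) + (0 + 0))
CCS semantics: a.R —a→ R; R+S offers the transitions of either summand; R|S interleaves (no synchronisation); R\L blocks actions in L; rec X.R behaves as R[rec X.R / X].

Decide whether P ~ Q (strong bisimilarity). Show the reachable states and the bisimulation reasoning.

Reachable graph of P (3 states):
  u0 = rec X. c.d.0 + (b.X + (0 + 0)) :: --b--▸ u0, --c--▸ u1
  u1 = d.0 :: --d--▸ u2
  u2 = 0 :: (no moves)
Reachable graph of Q (4 states):
  v0 = c.d.0 + (b.(rec X. c.d.0 + (b.X + (0 + 0))) + (0 + 0)) :: --b--▸ v1, --c--▸ v2
  v1 = rec X. c.d.0 + (b.X + (0 + 0)) :: --b--▸ v1, --c--▸ v2
  v2 = d.0 :: --d--▸ v3
  v3 = 0 :: (no moves)
Partition-refinement fixed point:
  B0 = {u0, v0, v1}
  B1 = {u1, v2}
  B2 = {u2, v3}
u0 ∈ B0, v0 ∈ B0 → same block

YES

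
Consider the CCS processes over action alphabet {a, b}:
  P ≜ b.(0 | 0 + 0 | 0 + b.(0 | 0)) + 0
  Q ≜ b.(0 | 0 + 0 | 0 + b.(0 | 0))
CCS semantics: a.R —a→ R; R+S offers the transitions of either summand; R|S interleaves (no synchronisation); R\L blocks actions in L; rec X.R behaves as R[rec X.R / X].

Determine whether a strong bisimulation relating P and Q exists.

P's transition system — 3 states:
  s0 = b.(0 | 0 + 0 | 0 + b.(0 | 0)) + 0 ⊢ =b=> s1
  s1 = 0 | 0 + 0 | 0 + b.(0 | 0) ⊢ =b=> s2
  s2 = 0 | 0 ⊢ stopped
Q's transition system — 3 states:
  t0 = b.(0 | 0 + 0 | 0 + b.(0 | 0)) ⊢ =b=> t1
  t1 = 0 | 0 + 0 | 0 + b.(0 | 0) ⊢ =b=> t2
  t2 = 0 | 0 ⊢ stopped
Bisimilarity quotient blocks:
  B0 = {s0, t0}
  B1 = {s1, t1}
  B2 = {s2, t2}
s0 ∈ B0, t0 ∈ B0 → same block

YES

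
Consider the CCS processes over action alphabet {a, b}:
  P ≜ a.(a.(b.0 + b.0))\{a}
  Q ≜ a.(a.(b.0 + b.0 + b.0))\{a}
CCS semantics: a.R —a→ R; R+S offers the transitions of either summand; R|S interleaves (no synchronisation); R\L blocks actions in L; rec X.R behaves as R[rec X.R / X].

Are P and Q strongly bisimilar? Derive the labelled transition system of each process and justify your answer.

LTS(P): 2 reachable states
  u0 = a.(a.(b.0 + b.0))\{a} :: —a→ u1
  u1 = (a.(b.0 + b.0))\{a} :: deadlocked
LTS(Q): 2 reachable states
  v0 = a.(a.(b.0 + b.0 + b.0))\{a} :: —a→ v1
  v1 = (a.(b.0 + b.0 + b.0))\{a} :: deadlocked
Partition-refinement fixed point:
  B0 = {u0, v0}
  B1 = {u1, v1}
u0 ∈ B0, v0 ∈ B0 → same block

P ~ Q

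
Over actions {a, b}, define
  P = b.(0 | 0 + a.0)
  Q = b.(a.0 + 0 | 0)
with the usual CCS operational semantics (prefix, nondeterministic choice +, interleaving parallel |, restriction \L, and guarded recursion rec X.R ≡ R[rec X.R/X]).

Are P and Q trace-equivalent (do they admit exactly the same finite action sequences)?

P's transition system — 3 states:
  m0 = b.(0 | 0 + a.0) → -b-> m1
  m1 = 0 | 0 + a.0 → -a-> m2
  m2 = 0 → stopped
Q's transition system — 3 states:
  n0 = b.(a.0 + 0 | 0) → -b-> n1
  n1 = a.0 + 0 | 0 → -a-> n2
  n2 = 0 → stopped
Coarsest stable partition (strong bisimilarity classes):
  B0 = {m0, n0}
  B1 = {m1, n1}
  B2 = {m2, n2}
m0 ∈ B0, n0 ∈ B0 → same block
Bisimilar ⇒ trace-equivalent.

trace-equivalent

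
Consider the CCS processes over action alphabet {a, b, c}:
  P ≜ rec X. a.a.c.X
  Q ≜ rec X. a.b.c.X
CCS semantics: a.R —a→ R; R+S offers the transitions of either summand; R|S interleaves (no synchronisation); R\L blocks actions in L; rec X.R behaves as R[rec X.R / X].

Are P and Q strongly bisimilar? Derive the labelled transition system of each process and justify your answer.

Reachable graph of P (3 states):
  u0 = rec X. a.a.c.X has moves -a-> u1
  u1 = a.c.(rec X. a.a.c.X) has moves -a-> u2
  u2 = c.(rec X. a.a.c.X) has moves -c-> u0
Reachable graph of Q (3 states):
  v0 = rec X. a.b.c.X has moves -a-> v1
  v1 = b.c.(rec X. a.b.c.X) has moves -b-> v2
  v2 = c.(rec X. a.b.c.X) has moves -c-> v0
Bisimilarity quotient blocks:
  B0 = {u0}
  B1 = {u1}
  B2 = {u2}
  B3 = {v0}
  B4 = {v1}
  B5 = {v2}
u0 ∈ B0, v0 ∈ B3 → different blocks

NO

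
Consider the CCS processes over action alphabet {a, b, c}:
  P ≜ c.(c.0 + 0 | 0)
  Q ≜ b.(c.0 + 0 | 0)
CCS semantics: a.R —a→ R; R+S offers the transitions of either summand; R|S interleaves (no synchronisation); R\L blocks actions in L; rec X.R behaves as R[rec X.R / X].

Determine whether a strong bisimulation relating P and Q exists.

P's transition system — 3 states:
  s0 = c.(c.0 + 0 | 0) has moves —c→ s1
  s1 = c.0 + 0 | 0 has moves —c→ s2
  s2 = 0 has moves ·
Q's transition system — 3 states:
  t0 = b.(c.0 + 0 | 0) has moves —b→ t1
  t1 = c.0 + 0 | 0 has moves —c→ t2
  t2 = 0 has moves ·
Coarsest stable partition (strong bisimilarity classes):
  B0 = {s0}
  B1 = {s1, t1}
  B2 = {s2, t2}
  B3 = {t0}
s0 ∈ B0, t0 ∈ B3 → different blocks

NO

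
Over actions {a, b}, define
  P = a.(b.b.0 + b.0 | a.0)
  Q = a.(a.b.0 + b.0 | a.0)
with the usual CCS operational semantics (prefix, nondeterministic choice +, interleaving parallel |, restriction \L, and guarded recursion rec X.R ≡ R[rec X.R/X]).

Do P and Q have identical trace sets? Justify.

NO — witness ⟨abb⟩

Reachable graph of P (7 states):
  s0 = a.(b.b.0 + b.0 | a.0) has moves --a--▸ s1
  s1 = b.b.0 + b.0 | a.0 has moves --a--▸ s2, --b--▸ s3, --b--▸ s4
  s2 = b.0 | 0 has moves --b--▸ s5
  s3 = 0 | a.0 has moves --a--▸ s5
  s4 = b.0 has moves --b--▸ s6
  s5 = 0 | 0 has moves deadlocked
  s6 = 0 has moves deadlocked
Reachable graph of Q (7 states):
  t0 = a.(a.b.0 + b.0 | a.0) has moves --a--▸ t1
  t1 = a.b.0 + b.0 | a.0 has moves --a--▸ t2, --a--▸ t3, --b--▸ t4
  t2 = b.0 has moves --b--▸ t5
  t3 = b.0 | 0 has moves --b--▸ t6
  t4 = 0 | a.0 has moves --a--▸ t6
  t5 = 0 has moves deadlocked
  t6 = 0 | 0 has moves deadlocked
Trace ⟨abb⟩ through P, begin at {s0}:
  [1] a ⇒ {s1}
  [2] b ⇒ {s3, s4}
  [3] b ⇒ {s6}
  — P admits the full trace.
Trace ⟨abb⟩ through Q, begin at {t0}:
  [1] a ⇒ {t1}
  [2] b ⇒ {t4}
  [3] b ⇒ ∅ (Q stuck)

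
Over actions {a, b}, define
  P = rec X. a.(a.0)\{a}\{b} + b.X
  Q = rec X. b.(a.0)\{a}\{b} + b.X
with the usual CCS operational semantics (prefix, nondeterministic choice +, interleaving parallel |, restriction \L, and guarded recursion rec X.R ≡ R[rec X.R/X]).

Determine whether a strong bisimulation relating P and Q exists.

P ≁ Q

P's transition system — 2 states:
  s0 = rec X. a.(a.0)\{a}\{b} + b.X → =a=> s1, =b=> s0
  s1 = (a.0)\{a}\{b} → ∅
Q's transition system — 2 states:
  t0 = rec X. b.(a.0)\{a}\{b} + b.X → =b=> t0, =b=> t1
  t1 = (a.0)\{a}\{b} → ∅
Partition-refinement fixed point:
  B0 = {s0}
  B1 = {s1, t1}
  B2 = {t0}
s0 ∈ B0, t0 ∈ B2 → different blocks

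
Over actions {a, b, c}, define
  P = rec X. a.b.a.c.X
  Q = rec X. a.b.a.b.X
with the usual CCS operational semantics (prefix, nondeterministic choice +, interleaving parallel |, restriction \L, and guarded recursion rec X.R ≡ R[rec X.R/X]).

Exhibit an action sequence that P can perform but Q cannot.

abac

P's transition system — 4 states:
  s0 = rec X. a.b.a.c.X → --a--▸ s1
  s1 = b.a.c.(rec X. a.b.a.c.X) → --b--▸ s2
  s2 = a.c.(rec X. a.b.a.c.X) → --a--▸ s3
  s3 = c.(rec X. a.b.a.c.X) → --c--▸ s0
Q's transition system — 4 states:
  t0 = rec X. a.b.a.b.X → --a--▸ t1
  t1 = b.a.b.(rec X. a.b.a.b.X) → --b--▸ t2
  t2 = a.b.(rec X. a.b.a.b.X) → --a--▸ t3
  t3 = b.(rec X. a.b.a.b.X) → --b--▸ t0
Run σ = ⟨abac⟩ on P: start {s0}
  [1] a ⇒ {s1}
  [2] b ⇒ {s2}
  [3] a ⇒ {s3}
  [4] c ⇒ {s0}
  ✓ P
Run σ = ⟨abac⟩ on Q: start {t0}
  [1] a ⇒ {t1}
  [2] b ⇒ {t2}
  [3] a ⇒ {t3}
  [4] c ⇒ ∅  — Q cannot continue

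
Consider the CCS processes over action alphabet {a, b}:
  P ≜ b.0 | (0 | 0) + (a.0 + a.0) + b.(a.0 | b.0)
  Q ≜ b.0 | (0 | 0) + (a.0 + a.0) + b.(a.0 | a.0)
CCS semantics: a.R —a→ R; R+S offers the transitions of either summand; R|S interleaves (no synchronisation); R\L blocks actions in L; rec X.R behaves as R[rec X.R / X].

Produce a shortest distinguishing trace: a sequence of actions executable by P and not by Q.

Reachable graph of P (7 states):
  s0 = b.0 | (0 | 0) + (a.0 + a.0) + b.(a.0 | b.0) has moves --a--▸ s1, --b--▸ s2, --b--▸ s3
  s1 = 0 has moves (no moves)
  s2 = 0 | (0 | 0) has moves (no moves)
  s3 = a.0 | b.0 has moves --a--▸ s4, --b--▸ s5
  s4 = 0 | b.0 has moves --b--▸ s6
  s5 = a.0 | 0 has moves --a--▸ s6
  s6 = 0 | 0 has moves (no moves)
Reachable graph of Q (7 states):
  t0 = b.0 | (0 | 0) + (a.0 + a.0) + b.(a.0 | a.0) has moves --a--▸ t1, --b--▸ t2, --b--▸ t3
  t1 = 0 has moves (no moves)
  t2 = 0 | (0 | 0) has moves (no moves)
  t3 = a.0 | a.0 has moves --a--▸ t4, --a--▸ t5
  t4 = 0 | a.0 has moves --a--▸ t6
  t5 = a.0 | 0 has moves --a--▸ t6
  t6 = 0 | 0 has moves (no moves)
Executing bb from P (initial set {s0}):
  [1] b ⇒ {s2, s3}
  [2] b ⇒ {s5}
  P completes σ.
Executing bb from Q (initial set {t0}):
  [1] b ⇒ {t2, t3}
  [2] b ⇒ ∅  — Q cannot continue

bb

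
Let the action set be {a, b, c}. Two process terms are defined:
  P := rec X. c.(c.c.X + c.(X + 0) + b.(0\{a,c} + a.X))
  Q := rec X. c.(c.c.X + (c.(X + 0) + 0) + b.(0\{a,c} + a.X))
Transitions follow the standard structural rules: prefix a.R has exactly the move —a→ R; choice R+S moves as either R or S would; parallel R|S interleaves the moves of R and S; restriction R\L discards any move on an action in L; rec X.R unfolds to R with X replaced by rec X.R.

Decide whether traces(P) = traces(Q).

YES

P's transition system — 5 states:
  m0 = rec X. c.(c.c.X + c.(X + 0) + b.(0\{a,c} + a.X)) | -c-> m1
  m1 = c.c.(rec X. c.(c.c.X + c.(X + 0) + b.(0\{a,c} + a.X))) + c.((rec X. c.(c.c.X + c.(X + 0) + b.(0\{a,c} + a.X))) + 0) + b.(0\{a,c} + a.(rec X. c.(c.c.X + c.(X + 0) + b.(0\{a,c} + a.X)))) | -b-> m2, -c-> m3, -c-> m4
  m2 = 0\{a,c} + a.(rec X. c.(c.c.X + c.(X + 0) + b.(0\{a,c} + a.X))) | -a-> m0
  m3 = (rec X. c.(c.c.X + c.(X + 0) + b.(0\{a,c} + a.X))) + 0 | -c-> m1
  m4 = c.(rec X. c.(c.c.X + c.(X + 0) + b.(0\{a,c} + a.X))) | -c-> m0
Q's transition system — 5 states:
  n0 = rec X. c.(c.c.X + (c.(X + 0) + 0) + b.(0\{a,c} + a.X)) | -c-> n1
  n1 = c.c.(rec X. c.(c.c.X + (c.(X + 0) + 0) + b.(0\{a,c} + a.X))) + (c.((rec X. c.(c.c.X + (c.(X + 0) + 0) + b.(0\{a,c} + a.X))) + 0) + 0) + b.(0\{a,c} + a.(rec X. c.(c.c.X + (c.(X + 0) + 0) + b.(0\{a,c} + a.X)))) | -b-> n2, -c-> n3, -c-> n4
  n2 = 0\{a,c} + a.(rec X. c.(c.c.X + (c.(X + 0) + 0) + b.(0\{a,c} + a.X))) | -a-> n0
  n3 = (rec X. c.(c.c.X + (c.(X + 0) + 0) + b.(0\{a,c} + a.X))) + 0 | -c-> n1
  n4 = c.(rec X. c.(c.c.X + (c.(X + 0) + 0) + b.(0\{a,c} + a.X))) | -c-> n0
Bisimilarity quotient blocks:
  B0 = {m0, m3, n0, n3}
  B1 = {m1, n1}
  B2 = {m4, n4}
  B3 = {m2, n2}
m0 ∈ B0, n0 ∈ B0 → same block
Bisimilar ⇒ trace-equivalent.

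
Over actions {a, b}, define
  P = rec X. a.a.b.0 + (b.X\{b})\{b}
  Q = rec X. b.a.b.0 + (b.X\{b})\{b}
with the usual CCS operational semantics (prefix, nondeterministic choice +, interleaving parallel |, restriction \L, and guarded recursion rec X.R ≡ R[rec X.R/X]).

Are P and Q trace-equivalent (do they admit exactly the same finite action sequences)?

trace-distinct — witness ⟨a⟩

LTS(P): 4 reachable states
  p0 = rec X. a.a.b.0 + (b.X\{b})\{b} | --a--▸ p1
  p1 = a.b.0 | --a--▸ p2
  p2 = b.0 | --b--▸ p3
  p3 = 0 | ∅
LTS(Q): 4 reachable states
  q0 = rec X. b.a.b.0 + (b.X\{b})\{b} | --b--▸ q1
  q1 = a.b.0 | --a--▸ q2
  q2 = b.0 | --b--▸ q3
  q3 = 0 | ∅
Run σ = ⟨a⟩ on P: start {p0}
  step 1 (a): {p1}
  P completes σ.
Run σ = ⟨a⟩ on Q: start {q0}
  step 1 (a): no successor for Q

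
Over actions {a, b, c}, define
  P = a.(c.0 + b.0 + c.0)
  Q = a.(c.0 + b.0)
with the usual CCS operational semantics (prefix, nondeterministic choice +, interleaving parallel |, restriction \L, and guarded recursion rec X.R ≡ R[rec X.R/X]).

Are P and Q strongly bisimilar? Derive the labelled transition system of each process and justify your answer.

P's transition system — 3 states:
  u0 = a.(c.0 + b.0 + c.0) has moves --a--▸ u1
  u1 = c.0 + b.0 + c.0 has moves --b--▸ u2, --c--▸ u2
  u2 = 0 has moves stopped
Q's transition system — 3 states:
  v0 = a.(c.0 + b.0) has moves --a--▸ v1
  v1 = c.0 + b.0 has moves --b--▸ v2, --c--▸ v2
  v2 = 0 has moves stopped
Bisimilarity quotient blocks:
  B0 = {u0, v0}
  B1 = {u1, v1}
  B2 = {u2, v2}
u0 ∈ B0, v0 ∈ B0 → same block

YES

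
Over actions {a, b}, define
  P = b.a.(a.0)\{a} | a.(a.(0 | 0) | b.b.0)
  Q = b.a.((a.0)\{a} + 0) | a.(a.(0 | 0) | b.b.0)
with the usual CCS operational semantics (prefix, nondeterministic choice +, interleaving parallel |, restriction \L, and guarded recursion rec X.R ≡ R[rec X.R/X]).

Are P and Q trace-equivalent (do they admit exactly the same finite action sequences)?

YES

LTS(P): 21 reachable states
  p0 = b.a.(a.0)\{a} | a.(a.(0 | 0) | b.b.0) has moves ··a··> p1, ··b··> p2
  p1 = b.a.(a.0)\{a} | (a.(0 | 0) | b.b.0) has moves ··a··> p3, ··b··> p4, ··b··> p5
  p2 = a.(a.0)\{a} | a.(a.(0 | 0) | b.b.0) has moves ··a··> p4, ··a··> p6
  p3 = b.a.(a.0)\{a} | (0 | 0 | b.b.0) has moves ··b··> p7, ··b··> p8
  p4 = a.(a.0)\{a} | (a.(0 | 0) | b.b.0) has moves ··a··> p7, ··a··> p9, ··b··> p10
  p5 = b.a.(a.0)\{a} | (a.(0 | 0) | b.0) has moves ··a··> p8, ··b··> p10, ··b··> p11
  p6 = (a.0)\{a} | a.(a.(0 | 0) | b.b.0) has moves ··a··> p9
  p7 = a.(a.0)\{a} | (0 | 0 | b.b.0) has moves ··a··> p12, ··b··> p13
  p8 = b.a.(a.0)\{a} | (0 | 0 | b.0) has moves ··b··> p13, ··b··> p14
  p9 = (a.0)\{a} | (a.(0 | 0) | b.b.0) has moves ··a··> p12, ··b··> p15
  p10 = a.(a.0)\{a} | (a.(0 | 0) | b.0) has moves ··a··> p13, ··a··> p15, ··b··> p16
  p11 = b.a.(a.0)\{a} | (a.(0 | 0) | 0) has moves ··a··> p14, ··b··> p16
  p12 = (a.0)\{a} | (0 | 0 | b.b.0) has moves ··b··> p17
  p13 = a.(a.0)\{a} | (0 | 0 | b.0) has moves ··a··> p17, ··b··> p18
  p14 = b.a.(a.0)\{a} | (0 | 0 | 0) has moves ··b··> p18
  p15 = (a.0)\{a} | (a.(0 | 0) | b.0) has moves ··a··> p17, ··b··> p19
  p16 = a.(a.0)\{a} | (a.(0 | 0) | 0) has moves ··a··> p18, ··a··> p19
  p17 = (a.0)\{a} | (0 | 0 | b.0) has moves ··b··> p20
  p18 = a.(a.0)\{a} | (0 | 0 | 0) has moves ··a··> p20
  p19 = (a.0)\{a} | (a.(0 | 0) | 0) has moves ··a··> p20
  p20 = (a.0)\{a} | (0 | 0 | 0) has moves ·
LTS(Q): 21 reachable states
  q0 = b.a.((a.0)\{a} + 0) | a.(a.(0 | 0) | b.b.0) has moves ··a··> q1, ··b··> q2
  q1 = b.a.((a.0)\{a} + 0) | (a.(0 | 0) | b.b.0) has moves ··a··> q3, ··b··> q4, ··b··> q5
  q2 = a.((a.0)\{a} + 0) | a.(a.(0 | 0) | b.b.0) has moves ··a··> q4, ··a··> q6
  q3 = b.a.((a.0)\{a} + 0) | (0 | 0 | b.b.0) has moves ··b··> q7, ··b··> q8
  q4 = a.((a.0)\{a} + 0) | (a.(0 | 0) | b.b.0) has moves ··a··> q7, ··a··> q9, ··b··> q10
  q5 = b.a.((a.0)\{a} + 0) | (a.(0 | 0) | b.0) has moves ··a··> q8, ··b··> q10, ··b··> q11
  q6 = ((a.0)\{a} + 0) | a.(a.(0 | 0) | b.b.0) has moves ··a··> q9
  q7 = a.((a.0)\{a} + 0) | (0 | 0 | b.b.0) has moves ··a··> q12, ··b··> q13
  q8 = b.a.((a.0)\{a} + 0) | (0 | 0 | b.0) has moves ··b··> q13, ··b··> q14
  q9 = ((a.0)\{a} + 0) | (a.(0 | 0) | b.b.0) has moves ··a··> q12, ··b··> q15
  q10 = a.((a.0)\{a} + 0) | (a.(0 | 0) | b.0) has moves ··a··> q13, ··a··> q15, ··b··> q16
  q11 = b.a.((a.0)\{a} + 0) | (a.(0 | 0) | 0) has moves ··a··> q14, ··b··> q16
  q12 = ((a.0)\{a} + 0) | (0 | 0 | b.b.0) has moves ··b··> q17
  q13 = a.((a.0)\{a} + 0) | (0 | 0 | b.0) has moves ··a··> q17, ··b··> q18
  q14 = b.a.((a.0)\{a} + 0) | (0 | 0 | 0) has moves ··b··> q18
  q15 = ((a.0)\{a} + 0) | (a.(0 | 0) | b.0) has moves ··a··> q17, ··b··> q19
  q16 = a.((a.0)\{a} + 0) | (a.(0 | 0) | 0) has moves ··a··> q18, ··a··> q19
  q17 = ((a.0)\{a} + 0) | (0 | 0 | b.0) has moves ··b··> q20
  q18 = a.((a.0)\{a} + 0) | (0 | 0 | 0) has moves ··a··> q20
  q19 = ((a.0)\{a} + 0) | (a.(0 | 0) | 0) has moves ··a··> q20
  q20 = ((a.0)\{a} + 0) | (0 | 0 | 0) has moves ·
Bisimilarity quotient blocks:
  B0 = {p0, q0}
  B1 = {p2, q2}
  B2 = {p6, q6}
  B3 = {p7, p9, q7, q9}
  B4 = {p13, p15, q13, q15}
  B5 = {p17, q17}
  B6 = {p20, q20}
  B7 = {p18, p19, q18, q19}
  B8 = {p12, q12}
  B9 = {p4, q4}
  B10 = {p10, q10}
  B11 = {p16, q16}
  B12 = {p1, q1}
  B13 = {p3, q3}
  B14 = {p8, q8}
  B15 = {p14, q14}
  B16 = {p5, q5}
  B17 = {p11, q11}
p0 ∈ B0, q0 ∈ B0 → same block
Bisimilar ⇒ trace-equivalent.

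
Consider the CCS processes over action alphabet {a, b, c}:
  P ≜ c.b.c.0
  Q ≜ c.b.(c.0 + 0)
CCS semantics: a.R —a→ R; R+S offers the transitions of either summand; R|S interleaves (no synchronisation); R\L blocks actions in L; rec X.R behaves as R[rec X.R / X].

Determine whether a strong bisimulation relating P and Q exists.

Reachable graph of P (4 states):
  p0 = c.b.c.0 → --c--▸ p1
  p1 = b.c.0 → --b--▸ p2
  p2 = c.0 → --c--▸ p3
  p3 = 0 → ·
Reachable graph of Q (4 states):
  q0 = c.b.(c.0 + 0) → --c--▸ q1
  q1 = b.(c.0 + 0) → --b--▸ q2
  q2 = c.0 + 0 → --c--▸ q3
  q3 = 0 → ·
Coarsest stable partition (strong bisimilarity classes):
  B0 = {p0, q0}
  B1 = {p1, q1}
  B2 = {p2, q2}
  B3 = {p3, q3}
p0 ∈ B0, q0 ∈ B0 → same block

P ~ Q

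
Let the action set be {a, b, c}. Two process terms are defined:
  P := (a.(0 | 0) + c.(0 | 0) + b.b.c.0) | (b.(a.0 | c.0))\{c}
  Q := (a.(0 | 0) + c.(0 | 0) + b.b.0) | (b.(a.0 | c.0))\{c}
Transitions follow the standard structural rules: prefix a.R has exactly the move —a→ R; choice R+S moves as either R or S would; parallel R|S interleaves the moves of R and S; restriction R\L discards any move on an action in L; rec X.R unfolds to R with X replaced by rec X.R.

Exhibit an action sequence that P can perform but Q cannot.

LTS(P): 15 reachable states
  m0 = (a.(0 | 0) + c.(0 | 0) + b.b.c.0) | (b.(a.0 | c.0))\{c} | —a→ m1, —b→ m2, —b→ m3, —c→ m1
  m1 = 0 | 0 | (b.(a.0 | c.0))\{c} | —b→ m4
  m2 = (a.(0 | 0) + c.(0 | 0) + b.b.c.0) | (a.0 | c.0)\{c} | —a→ m4, —a→ m5, —b→ m6, —c→ m4
  m3 = b.c.0 | (b.(a.0 | c.0))\{c} | —b→ m6, —b→ m7
  m4 = 0 | 0 | (a.0 | c.0)\{c} | —a→ m8
  m5 = (a.(0 | 0) + c.(0 | 0) + b.b.c.0) | (0 | c.0)\{c} | —a→ m8, —b→ m9, —c→ m8
  m6 = b.c.0 | (a.0 | c.0)\{c} | —a→ m9, —b→ m10
  m7 = c.0 | (b.(a.0 | c.0))\{c} | —b→ m10, —c→ m11
  m8 = 0 | 0 | (0 | c.0)\{c} | ∅
  m9 = b.c.0 | (0 | c.0)\{c} | —b→ m12
  m10 = c.0 | (a.0 | c.0)\{c} | —a→ m12, —c→ m13
  m11 = 0 | (b.(a.0 | c.0))\{c} | —b→ m13
  m12 = c.0 | (0 | c.0)\{c} | —c→ m14
  m13 = 0 | (a.0 | c.0)\{c} | —a→ m14
  m14 = 0 | (0 | c.0)\{c} | ∅
LTS(Q): 12 reachable states
  n0 = (a.(0 | 0) + c.(0 | 0) + b.b.0) | (b.(a.0 | c.0))\{c} | —a→ n1, —b→ n2, —b→ n3, —c→ n1
  n1 = 0 | 0 | (b.(a.0 | c.0))\{c} | —b→ n4
  n2 = (a.(0 | 0) + c.(0 | 0) + b.b.0) | (a.0 | c.0)\{c} | —a→ n4, —a→ n5, —b→ n6, —c→ n4
  n3 = b.0 | (b.(a.0 | c.0))\{c} | —b→ n6, —b→ n7
  n4 = 0 | 0 | (a.0 | c.0)\{c} | —a→ n8
  n5 = (a.(0 | 0) + c.(0 | 0) + b.b.0) | (0 | c.0)\{c} | —a→ n8, —b→ n9, —c→ n8
  n6 = b.0 | (a.0 | c.0)\{c} | —a→ n9, —b→ n10
  n7 = 0 | (b.(a.0 | c.0))\{c} | —b→ n10
  n8 = 0 | 0 | (0 | c.0)\{c} | ∅
  n9 = b.0 | (0 | c.0)\{c} | —b→ n11
  n10 = 0 | (a.0 | c.0)\{c} | —a→ n11
  n11 = 0 | (0 | c.0)\{c} | ∅
Executing bbc from P (initial set {m0}):
  step 1 (b): {m2, m3}
  step 2 (b): {m6, m7}
  step 3 (c): {m11}
  ✓ P
Executing bbc from Q (initial set {n0}):
  step 1 (b): {n2, n3}
  step 2 (b): {n6, n7}
  step 3 (c): ∅  — Q cannot continue

bbc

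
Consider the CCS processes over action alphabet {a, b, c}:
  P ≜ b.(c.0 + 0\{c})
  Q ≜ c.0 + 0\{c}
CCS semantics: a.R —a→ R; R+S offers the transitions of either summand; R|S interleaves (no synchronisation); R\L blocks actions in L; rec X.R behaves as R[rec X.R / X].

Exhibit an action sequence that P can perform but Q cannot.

b

LTS(P): 3 reachable states
  m0 = b.(c.0 + 0\{c}) → --b--▸ m1
  m1 = c.0 + 0\{c} → --c--▸ m2
  m2 = 0 → stopped
LTS(Q): 2 reachable states
  n0 = c.0 + 0\{c} → --c--▸ n1
  n1 = 0 → stopped
Executing b from P (initial set {m0}):
  step 1 (b): {m1}
  ✓ P
Executing b from Q (initial set {n0}):
  step 1 (b): ∅ (Q stuck)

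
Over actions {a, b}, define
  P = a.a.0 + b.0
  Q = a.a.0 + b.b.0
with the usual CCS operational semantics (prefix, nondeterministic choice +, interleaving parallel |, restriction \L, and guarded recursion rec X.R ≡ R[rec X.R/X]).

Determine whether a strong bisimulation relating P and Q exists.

LTS(P): 3 reachable states
  u0 = a.a.0 + b.0 → -a-> u1, -b-> u2
  u1 = a.0 → -a-> u2
  u2 = 0 → ∅
LTS(Q): 4 reachable states
  v0 = a.a.0 + b.b.0 → -a-> v1, -b-> v2
  v1 = a.0 → -a-> v3
  v2 = b.0 → -b-> v3
  v3 = 0 → ∅
Partition-refinement fixed point:
  B0 = {u0}
  B1 = {u2, v3}
  B2 = {u1, v1}
  B3 = {v0}
  B4 = {v2}
u0 ∈ B0, v0 ∈ B3 → different blocks

NO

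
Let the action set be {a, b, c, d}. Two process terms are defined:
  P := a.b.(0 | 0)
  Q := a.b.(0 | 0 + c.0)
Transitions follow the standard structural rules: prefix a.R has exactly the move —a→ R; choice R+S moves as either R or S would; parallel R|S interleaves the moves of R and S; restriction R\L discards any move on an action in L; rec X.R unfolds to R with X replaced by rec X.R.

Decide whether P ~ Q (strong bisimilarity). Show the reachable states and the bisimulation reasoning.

LTS(P): 3 reachable states
  p0 = a.b.(0 | 0) → --a--▸ p1
  p1 = b.(0 | 0) → --b--▸ p2
  p2 = 0 | 0 → (no moves)
LTS(Q): 4 reachable states
  q0 = a.b.(0 | 0 + c.0) → --a--▸ q1
  q1 = b.(0 | 0 + c.0) → --b--▸ q2
  q2 = 0 | 0 + c.0 → --c--▸ q3
  q3 = 0 → (no moves)
Partition-refinement fixed point:
  B0 = {p0}
  B1 = {p1}
  B2 = {p2, q3}
  B3 = {q0}
  B4 = {q1}
  B5 = {q2}
p0 ∈ B0, q0 ∈ B3 → different blocks

NO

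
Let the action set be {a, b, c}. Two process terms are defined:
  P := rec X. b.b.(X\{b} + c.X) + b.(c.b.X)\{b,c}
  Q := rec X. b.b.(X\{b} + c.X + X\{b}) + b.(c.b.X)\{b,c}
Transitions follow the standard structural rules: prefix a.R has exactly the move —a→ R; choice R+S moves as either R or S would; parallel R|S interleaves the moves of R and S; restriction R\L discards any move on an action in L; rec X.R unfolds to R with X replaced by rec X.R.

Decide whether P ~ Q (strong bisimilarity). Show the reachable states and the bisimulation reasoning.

bisimilar

Reachable graph of P (4 states):
  p0 = rec X. b.b.(X\{b} + c.X) + b.(c.b.X)\{b,c} has moves --b--▸ p1, --b--▸ p2
  p1 = (c.b.(rec X. b.b.(X\{b} + c.X) + b.(c.b.X)\{b,c}))\{b,c} has moves (no moves)
  p2 = b.((rec X. b.b.(X\{b} + c.X) + b.(c.b.X)\{b,c})\{b} + c.(rec X. b.b.(X\{b} + c.X) + b.(c.b.X)\{b,c})) has moves --b--▸ p3
  p3 = (rec X. b.b.(X\{b} + c.X) + b.(c.b.X)\{b,c})\{b} + c.(rec X. b.b.(X\{b} + c.X) + b.(c.b.X)\{b,c}) has moves --c--▸ p0
Reachable graph of Q (4 states):
  q0 = rec X. b.b.(X\{b} + c.X + X\{b}) + b.(c.b.X)\{b,c} has moves --b--▸ q1, --b--▸ q2
  q1 = (c.b.(rec X. b.b.(X\{b} + c.X + X\{b}) + b.(c.b.X)\{b,c}))\{b,c} has moves (no moves)
  q2 = b.((rec X. b.b.(X\{b} + c.X + X\{b}) + b.(c.b.X)\{b,c})\{b} + c.(rec X. b.b.(X\{b} + c.X + X\{b}) + b.(c.b.X)\{b,c}) + (rec X. b.b.(X\{b} + c.X + X\{b}) + b.(c.b.X)\{b,c})\{b}) has moves --b--▸ q3
  q3 = (rec X. b.b.(X\{b} + c.X + X\{b}) + b.(c.b.X)\{b,c})\{b} + c.(rec X. b.b.(X\{b} + c.X + X\{b}) + b.(c.b.X)\{b,c}) + (rec X. b.b.(X\{b} + c.X + X\{b}) + b.(c.b.X)\{b,c})\{b} has moves --c--▸ q0
Bisimilarity quotient blocks:
  B0 = {p0, q0}
  B1 = {p1, q1}
  B2 = {p2, q2}
  B3 = {p3, q3}
p0 ∈ B0, q0 ∈ B0 → same block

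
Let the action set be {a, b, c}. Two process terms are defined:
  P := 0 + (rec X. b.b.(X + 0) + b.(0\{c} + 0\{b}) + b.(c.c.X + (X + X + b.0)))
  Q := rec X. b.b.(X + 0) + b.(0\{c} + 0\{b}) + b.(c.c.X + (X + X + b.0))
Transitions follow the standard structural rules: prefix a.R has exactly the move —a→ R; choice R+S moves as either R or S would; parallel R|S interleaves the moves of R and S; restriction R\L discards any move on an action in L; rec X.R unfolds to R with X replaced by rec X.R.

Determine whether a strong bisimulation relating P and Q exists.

YES

Reachable graph of P (8 states):
  m0 = 0 + (rec X. b.b.(X + 0) + b.(0\{c} + 0\{b}) + b.(c.c.X + (X + X + b.0))) ⊢ —b→ m1, —b→ m2, —b→ m3
  m1 = 0\{c} + 0\{b} ⊢ deadlocked
  m2 = b.((rec X. b.b.(X + 0) + b.(0\{c} + 0\{b}) + b.(c.c.X + (X + X + b.0))) + 0) ⊢ —b→ m4
  m3 = c.c.(rec X. b.b.(X + 0) + b.(0\{c} + 0\{b}) + b.(c.c.X + (X + X + b.0))) + ((rec X. b.b.(X + 0) + b.(0\{c} + 0\{b}) + b.(c.c.X + (X + X + b.0))) + (rec X. b.b.(X + 0) + b.(0\{c} + 0\{b}) + b.(c.c.X + (X + X + b.0))) + b.0) ⊢ —b→ m1, —b→ m2, —b→ m3, —b→ m5, —c→ m6
  m4 = (rec X. b.b.(X + 0) + b.(0\{c} + 0\{b}) + b.(c.c.X + (X + X + b.0))) + 0 ⊢ —b→ m1, —b→ m2, —b→ m3
  m5 = 0 ⊢ deadlocked
  m6 = c.(rec X. b.b.(X + 0) + b.(0\{c} + 0\{b}) + b.(c.c.X + (X + X + b.0))) ⊢ —c→ m7
  m7 = rec X. b.b.(X + 0) + b.(0\{c} + 0\{b}) + b.(c.c.X + (X + X + b.0)) ⊢ —b→ m1, —b→ m2, —b→ m3
Reachable graph of Q (7 states):
  n0 = rec X. b.b.(X + 0) + b.(0\{c} + 0\{b}) + b.(c.c.X + (X + X + b.0)) ⊢ —b→ n1, —b→ n2, —b→ n3
  n1 = 0\{c} + 0\{b} ⊢ deadlocked
  n2 = b.((rec X. b.b.(X + 0) + b.(0\{c} + 0\{b}) + b.(c.c.X + (X + X + b.0))) + 0) ⊢ —b→ n4
  n3 = c.c.(rec X. b.b.(X + 0) + b.(0\{c} + 0\{b}) + b.(c.c.X + (X + X + b.0))) + ((rec X. b.b.(X + 0) + b.(0\{c} + 0\{b}) + b.(c.c.X + (X + X + b.0))) + (rec X. b.b.(X + 0) + b.(0\{c} + 0\{b}) + b.(c.c.X + (X + X + b.0))) + b.0) ⊢ —b→ n1, —b→ n2, —b→ n3, —b→ n5, —c→ n6
  n4 = (rec X. b.b.(X + 0) + b.(0\{c} + 0\{b}) + b.(c.c.X + (X + X + b.0))) + 0 ⊢ —b→ n1, —b→ n2, —b→ n3
  n5 = 0 ⊢ deadlocked
  n6 = c.(rec X. b.b.(X + 0) + b.(0\{c} + 0\{b}) + b.(c.c.X + (X + X + b.0))) ⊢ —c→ n0
Partition-refinement fixed point:
  B0 = {m0, m4, m7, n0, n4}
  B1 = {m3, n3}
  B2 = {m1, m5, n1, n5}
  B3 = {m2, n2}
  B4 = {m6, n6}
m0 ∈ B0, n0 ∈ B0 → same block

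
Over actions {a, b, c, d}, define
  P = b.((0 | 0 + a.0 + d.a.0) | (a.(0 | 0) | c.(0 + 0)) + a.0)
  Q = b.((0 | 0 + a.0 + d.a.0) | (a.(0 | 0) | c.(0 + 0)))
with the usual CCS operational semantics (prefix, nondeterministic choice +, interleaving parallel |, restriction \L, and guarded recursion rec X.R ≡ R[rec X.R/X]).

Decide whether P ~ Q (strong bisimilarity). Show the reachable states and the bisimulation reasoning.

P's transition system — 14 states:
  u0 = b.((0 | 0 + a.0 + d.a.0) | (a.(0 | 0) | c.(0 + 0)) + a.0) has moves --b--▸ u1
  u1 = (0 | 0 + a.0 + d.a.0) | (a.(0 | 0) | c.(0 + 0)) + a.0 has moves --a--▸ u2, --a--▸ u3, --a--▸ u4, --c--▸ u5, --d--▸ u6
  u2 = (0 | 0 + a.0 + d.a.0) | (0 | 0 | c.(0 + 0)) has moves --a--▸ u7, --c--▸ u8, --d--▸ u9
  u3 = 0 has moves stopped
  u4 = 0 | (a.(0 | 0) | c.(0 + 0)) has moves --a--▸ u7, --c--▸ u10
  u5 = (0 | 0 + a.0 + d.a.0) | (a.(0 | 0) | (0 + 0)) has moves --a--▸ u10, --a--▸ u8, --d--▸ u11
  u6 = a.0 | (a.(0 | 0) | c.(0 + 0)) has moves --a--▸ u4, --a--▸ u9, --c--▸ u11
  u7 = 0 | (0 | 0 | c.(0 + 0)) has moves --c--▸ u12
  u8 = (0 | 0 + a.0 + d.a.0) | (0 | 0 | (0 + 0)) has moves --a--▸ u12, --d--▸ u13
  u9 = a.0 | (0 | 0 | c.(0 + 0)) has moves --a--▸ u7, --c--▸ u13
  u10 = 0 | (a.(0 | 0) | (0 + 0)) has moves --a--▸ u12
  u11 = a.0 | (a.(0 | 0) | (0 + 0)) has moves --a--▸ u10, --a--▸ u13
  u12 = 0 | (0 | 0 | (0 + 0)) has moves stopped
  u13 = a.0 | (0 | 0 | (0 + 0)) has moves --a--▸ u12
Q's transition system — 13 states:
  v0 = b.((0 | 0 + a.0 + d.a.0) | (a.(0 | 0) | c.(0 + 0))) has moves --b--▸ v1
  v1 = (0 | 0 + a.0 + d.a.0) | (a.(0 | 0) | c.(0 + 0)) has moves --a--▸ v2, --a--▸ v3, --c--▸ v4, --d--▸ v5
  v2 = (0 | 0 + a.0 + d.a.0) | (0 | 0 | c.(0 + 0)) has moves --a--▸ v6, --c--▸ v7, --d--▸ v8
  v3 = 0 | (a.(0 | 0) | c.(0 + 0)) has moves --a--▸ v6, --c--▸ v9
  v4 = (0 | 0 + a.0 + d.a.0) | (a.(0 | 0) | (0 + 0)) has moves --a--▸ v7, --a--▸ v9, --d--▸ v10
  v5 = a.0 | (a.(0 | 0) | c.(0 + 0)) has moves --a--▸ v3, --a--▸ v8, --c--▸ v10
  v6 = 0 | (0 | 0 | c.(0 + 0)) has moves --c--▸ v11
  v7 = (0 | 0 + a.0 + d.a.0) | (0 | 0 | (0 + 0)) has moves --a--▸ v11, --d--▸ v12
  v8 = a.0 | (0 | 0 | c.(0 + 0)) has moves --a--▸ v6, --c--▸ v12
  v9 = 0 | (a.(0 | 0) | (0 + 0)) has moves --a--▸ v11
  v10 = a.0 | (a.(0 | 0) | (0 + 0)) has moves --a--▸ v12, --a--▸ v9
  v11 = 0 | (0 | 0 | (0 + 0)) has moves stopped
  v12 = a.0 | (0 | 0 | (0 + 0)) has moves --a--▸ v11
Coarsest stable partition (strong bisimilarity classes):
  B0 = {u0}
  B1 = {u1}
  B2 = {u12, u3, v11}
  B3 = {u2, v2}
  B4 = {u7, v6}
  B5 = {u4, u9, v3, v8}
  B6 = {u10, u13, v12, v9}
  B7 = {u8, v7}
  B8 = {u5, v4}
  B9 = {u11, v10}
  B10 = {u6, v5}
  B11 = {v0}
  B12 = {v1}
u0 ∈ B0, v0 ∈ B11 → different blocks

not bisimilar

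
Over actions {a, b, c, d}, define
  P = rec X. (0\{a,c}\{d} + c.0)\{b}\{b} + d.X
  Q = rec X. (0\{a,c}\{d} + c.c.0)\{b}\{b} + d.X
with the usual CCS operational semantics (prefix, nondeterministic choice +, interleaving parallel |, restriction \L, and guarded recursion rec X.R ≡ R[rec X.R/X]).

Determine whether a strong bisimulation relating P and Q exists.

Reachable graph of P (2 states):
  m0 = rec X. (0\{a,c}\{d} + c.0)\{b}\{b} + d.X | --c--▸ m1, --d--▸ m0
  m1 = 0\{b}\{b} | stopped
Reachable graph of Q (3 states):
  n0 = rec X. (0\{a,c}\{d} + c.c.0)\{b}\{b} + d.X | --c--▸ n1, --d--▸ n0
  n1 = (c.0)\{b}\{b} | --c--▸ n2
  n2 = 0\{b}\{b} | stopped
Bisimilarity quotient blocks:
  B0 = {m0}
  B1 = {m1, n2}
  B2 = {n0}
  B3 = {n1}
m0 ∈ B0, n0 ∈ B2 → different blocks

not bisimilar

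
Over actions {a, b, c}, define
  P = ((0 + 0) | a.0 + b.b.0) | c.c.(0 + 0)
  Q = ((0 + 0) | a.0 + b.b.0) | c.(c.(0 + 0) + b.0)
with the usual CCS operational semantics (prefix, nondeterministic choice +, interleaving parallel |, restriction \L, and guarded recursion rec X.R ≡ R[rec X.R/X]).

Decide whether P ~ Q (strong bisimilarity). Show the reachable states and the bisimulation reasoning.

NO

P's transition system — 12 states:
  m0 = ((0 + 0) | a.0 + b.b.0) | c.c.(0 + 0) has moves =a=> m1, =b=> m2, =c=> m3
  m1 = (0 + 0) | 0 | c.c.(0 + 0) has moves =c=> m4
  m2 = b.0 | c.c.(0 + 0) has moves =b=> m5, =c=> m6
  m3 = ((0 + 0) | a.0 + b.b.0) | c.(0 + 0) has moves =a=> m4, =b=> m6, =c=> m7
  m4 = (0 + 0) | 0 | c.(0 + 0) has moves =c=> m8
  m5 = 0 | c.c.(0 + 0) has moves =c=> m9
  m6 = b.0 | c.(0 + 0) has moves =b=> m9, =c=> m10
  m7 = ((0 + 0) | a.0 + b.b.0) | (0 + 0) has moves =a=> m8, =b=> m10
  m8 = (0 + 0) | 0 | (0 + 0) has moves (no moves)
  m9 = 0 | c.(0 + 0) has moves =c=> m11
  m10 = b.0 | (0 + 0) has moves =b=> m11
  m11 = 0 | (0 + 0) has moves (no moves)
Q's transition system — 16 states:
  n0 = ((0 + 0) | a.0 + b.b.0) | c.(c.(0 + 0) + b.0) has moves =a=> n1, =b=> n2, =c=> n3
  n1 = (0 + 0) | 0 | c.(c.(0 + 0) + b.0) has moves =c=> n4
  n2 = b.0 | c.(c.(0 + 0) + b.0) has moves =b=> n5, =c=> n6
  n3 = ((0 + 0) | a.0 + b.b.0) | (c.(0 + 0) + b.0) has moves =a=> n4, =b=> n6, =b=> n7, =c=> n8
  n4 = (0 + 0) | 0 | (c.(0 + 0) + b.0) has moves =b=> n9, =c=> n10
  n5 = 0 | c.(c.(0 + 0) + b.0) has moves =c=> n11
  n6 = b.0 | (c.(0 + 0) + b.0) has moves =b=> n11, =b=> n12, =c=> n13
  n7 = ((0 + 0) | a.0 + b.b.0) | 0 has moves =a=> n9, =b=> n12
  n8 = ((0 + 0) | a.0 + b.b.0) | (0 + 0) has moves =a=> n10, =b=> n13
  n9 = (0 + 0) | 0 | 0 has moves (no moves)
  n10 = (0 + 0) | 0 | (0 + 0) has moves (no moves)
  n11 = 0 | (c.(0 + 0) + b.0) has moves =b=> n14, =c=> n15
  n12 = b.0 | 0 has moves =b=> n14
  n13 = b.0 | (0 + 0) has moves =b=> n15
  n14 = 0 | 0 has moves (no moves)
  n15 = 0 | (0 + 0) has moves (no moves)
Partition-refinement fixed point:
  B0 = {m0}
  B1 = {m3}
  B2 = {m6}
  B3 = {m4, m9}
  B4 = {m11, m8, n10, n14, n15, n9}
  B5 = {m10, n12, n13}
  B6 = {m7, n7, n8}
  B7 = {m2}
  B8 = {m1, m5}
  B9 = {n0}
  B10 = {n2}
  B11 = {n6}
  B12 = {n11, n4}
  B13 = {n1, n5}
  B14 = {n3}
m0 ∈ B0, n0 ∈ B9 → different blocks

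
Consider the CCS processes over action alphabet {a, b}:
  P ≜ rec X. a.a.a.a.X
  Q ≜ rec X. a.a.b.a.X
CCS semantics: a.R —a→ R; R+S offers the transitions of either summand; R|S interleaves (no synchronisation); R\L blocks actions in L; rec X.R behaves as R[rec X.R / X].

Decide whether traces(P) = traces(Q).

LTS(P): 4 reachable states
  p0 = rec X. a.a.a.a.X ⊢ -a-> p1
  p1 = a.a.a.(rec X. a.a.a.a.X) ⊢ -a-> p2
  p2 = a.a.(rec X. a.a.a.a.X) ⊢ -a-> p3
  p3 = a.(rec X. a.a.a.a.X) ⊢ -a-> p0
LTS(Q): 4 reachable states
  q0 = rec X. a.a.b.a.X ⊢ -a-> q1
  q1 = a.b.a.(rec X. a.a.b.a.X) ⊢ -a-> q2
  q2 = b.a.(rec X. a.a.b.a.X) ⊢ -b-> q3
  q3 = a.(rec X. a.a.b.a.X) ⊢ -a-> q0
Trace ⟨aaa⟩ through P, begin at {p0}:
  step 1 (a): {p1}
  step 2 (a): {p2}
  step 3 (a): {p3}
  ✓ P
Trace ⟨aaa⟩ through Q, begin at {q0}:
  step 1 (a): {q1}
  step 2 (a): {q2}
  step 3 (a): ∅  — Q cannot continue

traces(P) ≠ traces(Q) — witness ⟨aaa⟩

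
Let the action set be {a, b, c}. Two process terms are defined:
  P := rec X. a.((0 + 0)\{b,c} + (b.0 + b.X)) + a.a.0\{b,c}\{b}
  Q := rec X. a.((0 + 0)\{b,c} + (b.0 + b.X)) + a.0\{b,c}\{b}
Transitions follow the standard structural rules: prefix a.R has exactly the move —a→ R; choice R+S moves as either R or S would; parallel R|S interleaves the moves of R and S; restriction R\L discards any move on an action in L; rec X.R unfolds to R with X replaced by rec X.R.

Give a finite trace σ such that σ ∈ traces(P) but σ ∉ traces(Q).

aa

Reachable graph of P (5 states):
  s0 = rec X. a.((0 + 0)\{b,c} + (b.0 + b.X)) + a.a.0\{b,c}\{b} | --a--▸ s1, --a--▸ s2
  s1 = (0 + 0)\{b,c} + (b.0 + b.(rec X. a.((0 + 0)\{b,c} + (b.0 + b.X)) + a.a.0\{b,c}\{b})) | --b--▸ s0, --b--▸ s3
  s2 = a.0\{b,c}\{b} | --a--▸ s4
  s3 = 0 | ∅
  s4 = 0\{b,c}\{b} | ∅
Reachable graph of Q (4 states):
  t0 = rec X. a.((0 + 0)\{b,c} + (b.0 + b.X)) + a.0\{b,c}\{b} | --a--▸ t1, --a--▸ t2
  t1 = (0 + 0)\{b,c} + (b.0 + b.(rec X. a.((0 + 0)\{b,c} + (b.0 + b.X)) + a.0\{b,c}\{b})) | --b--▸ t0, --b--▸ t3
  t2 = 0\{b,c}\{b} | ∅
  t3 = 0 | ∅
Trace ⟨aa⟩ through P, begin at {s0}:
  [1] a ⇒ {s1, s2}
  [2] a ⇒ {s4}
  P completes σ.
Trace ⟨aa⟩ through Q, begin at {t0}:
  [1] a ⇒ {t1, t2}
  [2] a ⇒ no successor for Q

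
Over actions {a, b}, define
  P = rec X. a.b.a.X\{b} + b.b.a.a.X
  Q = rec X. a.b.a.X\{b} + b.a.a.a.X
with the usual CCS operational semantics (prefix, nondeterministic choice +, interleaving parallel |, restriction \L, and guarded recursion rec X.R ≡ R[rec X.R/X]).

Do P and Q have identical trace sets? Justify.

P's transition system — 8 states:
  u0 = rec X. a.b.a.X\{b} + b.b.a.a.X :: =a=> u1, =b=> u2
  u1 = b.a.(rec X. a.b.a.X\{b} + b.b.a.a.X)\{b} :: =b=> u3
  u2 = b.a.a.(rec X. a.b.a.X\{b} + b.b.a.a.X) :: =b=> u4
  u3 = a.(rec X. a.b.a.X\{b} + b.b.a.a.X)\{b} :: =a=> u5
  u4 = a.a.(rec X. a.b.a.X\{b} + b.b.a.a.X) :: =a=> u6
  u5 = (rec X. a.b.a.X\{b} + b.b.a.a.X)\{b} :: =a=> u7
  u6 = a.(rec X. a.b.a.X\{b} + b.b.a.a.X) :: =a=> u0
  u7 = (b.a.(rec X. a.b.a.X\{b} + b.b.a.a.X)\{b})\{b} :: ·
Q's transition system — 8 states:
  v0 = rec X. a.b.a.X\{b} + b.a.a.a.X :: =a=> v1, =b=> v2
  v1 = b.a.(rec X. a.b.a.X\{b} + b.a.a.a.X)\{b} :: =b=> v3
  v2 = a.a.a.(rec X. a.b.a.X\{b} + b.a.a.a.X) :: =a=> v4
  v3 = a.(rec X. a.b.a.X\{b} + b.a.a.a.X)\{b} :: =a=> v5
  v4 = a.a.(rec X. a.b.a.X\{b} + b.a.a.a.X) :: =a=> v6
  v5 = (rec X. a.b.a.X\{b} + b.a.a.a.X)\{b} :: =a=> v7
  v6 = a.(rec X. a.b.a.X\{b} + b.a.a.a.X) :: =a=> v0
  v7 = (b.a.(rec X. a.b.a.X\{b} + b.a.a.a.X)\{b})\{b} :: ·
Executing bb from P (initial set {u0}):
  step 1 (b): {u2}
  step 2 (b): {u4}
  — P admits the full trace.
Executing bb from Q (initial set {v0}):
  step 1 (b): {v2}
  step 2 (b): ∅ (Q stuck)

NO — witness ⟨bb⟩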